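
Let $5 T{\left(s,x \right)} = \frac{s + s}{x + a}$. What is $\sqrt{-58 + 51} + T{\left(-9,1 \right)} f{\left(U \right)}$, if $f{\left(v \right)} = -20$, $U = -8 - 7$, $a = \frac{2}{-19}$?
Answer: $\frac{1368}{17} + i \sqrt{7} \approx 80.471 + 2.6458 i$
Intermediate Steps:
$a = - \frac{2}{19}$ ($a = 2 \left(- \frac{1}{19}\right) = - \frac{2}{19} \approx -0.10526$)
$U = -15$
$T{\left(s,x \right)} = \frac{2 s}{5 \left(- \frac{2}{19} + x\right)}$ ($T{\left(s,x \right)} = \frac{\left(s + s\right) \frac{1}{x - \frac{2}{19}}}{5} = \frac{2 s \frac{1}{- \frac{2}{19} + x}}{5} = \frac{2 s}{5 \left(- \frac{2}{19} + x\right)}$)
$\sqrt{-58 + 51} + T{\left(-9,1 \right)} f{\left(U \right)} = \sqrt{-58 + 51} + \frac{38}{5} \left(-9\right) \frac{1}{-2 + 19 \cdot 1} \left(-20\right) = \sqrt{-7} + \frac{38}{5} \left(-9\right) \frac{1}{-2 + 19} \left(-20\right) = i \sqrt{7} + \frac{38}{5} \left(-9\right) \frac{1}{17} \left(-20\right) = i \sqrt{7} - - \frac{1368}{17} = i \sqrt{7} + \frac{1368}{17} = \frac{1368}{17} + i \sqrt{7}$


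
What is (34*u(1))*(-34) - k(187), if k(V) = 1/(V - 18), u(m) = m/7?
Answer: -195371/1183 ≈ -165.15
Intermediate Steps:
u(m) = m/7 (u(m) = m*(⅐) = m/7)
k(V) = 1/(-18 + V)
(34*u(1))*(-34) - k(187) = (34*((⅐)*1))*(-34) - 1/(-18 + 187) = (34*(⅐))*(-34) - 1/169 = (34/7)*(-34) - 1*1/169 = -1156/7 - 1/169 = -195371/1183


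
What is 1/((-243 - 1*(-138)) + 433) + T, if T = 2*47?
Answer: 30833/328 ≈ 94.003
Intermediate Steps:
T = 94
1/((-243 - 1*(-138)) + 433) + T = 1/((-243 - 1*(-138)) + 433) + 94 = 1/((-243 + 138) + 433) + 94 = 1/(-105 + 433) + 94 = 1/328 + 94 = 30833/328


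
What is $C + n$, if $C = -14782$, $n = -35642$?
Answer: $-50424$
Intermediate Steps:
$C + n = -14782 - 35642 = -50424$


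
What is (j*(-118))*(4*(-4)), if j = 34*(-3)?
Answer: -192576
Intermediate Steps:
j = -102
(j*(-118))*(4*(-4)) = (-102*(-118))*(4*(-4)) = 12036*(-16) = -192576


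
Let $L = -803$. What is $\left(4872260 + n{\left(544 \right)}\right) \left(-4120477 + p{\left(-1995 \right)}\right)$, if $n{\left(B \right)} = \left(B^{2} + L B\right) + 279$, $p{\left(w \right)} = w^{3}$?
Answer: $-37589451201148336$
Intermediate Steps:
$n{\left(B \right)} = 279 + B^{2} - 803 B$ ($n{\left(B \right)} = \left(B^{2} - 803 B\right) + 279 = 279 + B^{2} - 803 B$)
$\left(4872260 + n{\left(544 \right)}\right) \left(-4120477 + p{\left(-1995 \right)}\right) = \left(4872260 + \left(279 + 544^{2} - 436832\right)\right) \left(-4120477 + \left(-1995\right)^{3}\right) = \left(4872260 + \left(279 + 295936 - 436832\right)\right) \left(-4120477 - 7940149875\right) = \left(4872260 - 140617\right) \left(-7944270352\right) = 4731643 \left(-7944270352\right) = -37589451201148336$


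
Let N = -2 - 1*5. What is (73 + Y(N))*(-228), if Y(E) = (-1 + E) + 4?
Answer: -15732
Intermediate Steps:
N = -7 (N = -2 - 5 = -7)
Y(E) = 3 + E
(73 + Y(N))*(-228) = (73 + (3 - 7))*(-228) = (73 - 4)*(-228) = 69*(-228) = -15732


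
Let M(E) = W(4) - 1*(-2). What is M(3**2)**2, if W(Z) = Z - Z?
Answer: 4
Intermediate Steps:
W(Z) = 0
M(E) = 2 (M(E) = 0 - 1*(-2) = 0 + 2 = 2)
M(3**2)**2 = 2**2 = 4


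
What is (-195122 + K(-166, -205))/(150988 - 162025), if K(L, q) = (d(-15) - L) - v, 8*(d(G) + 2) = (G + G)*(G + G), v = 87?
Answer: 129955/7358 ≈ 17.662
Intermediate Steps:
d(G) = -2 + G**2/2 (d(G) = -2 + ((G + G)*(G + G))/8 = -2 + ((2*G)*(2*G))/8 = -2 + (4*G**2)/8 = -2 + G**2/2)
K(L, q) = 47/2 - L (K(L, q) = ((-2 + (1/2)*(-15)**2) - L) - 1*87 = ((-2 + (1/2)*225) - L) - 87 = ((-2 + 225/2) - L) - 87 = (221/2 - L) - 87 = 47/2 - L)
(-195122 + K(-166, -205))/(150988 - 162025) = (-195122 + (47/2 - 1*(-166)))/(150988 - 162025) = (-195122 + (47/2 + 166))/(-11037) = (-195122 + 379/2)*(-1/11037) = -389865/2*(-1/11037) = 129955/7358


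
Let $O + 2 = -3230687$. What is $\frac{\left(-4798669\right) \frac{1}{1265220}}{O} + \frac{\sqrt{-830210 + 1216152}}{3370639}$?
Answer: $\frac{4798669}{4087532336580} + \frac{\sqrt{385942}}{3370639} \approx 0.00018548$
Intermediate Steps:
$O = -3230689$ ($O = -2 - 3230687 = -3230689$)
$\frac{\left(-4798669\right) \frac{1}{1265220}}{O} + \frac{\sqrt{-830210 + 1216152}}{3370639} = \frac{\left(-4798669\right) \frac{1}{1265220}}{-3230689} + \frac{\sqrt{-830210 + 1216152}}{3370639} = \left(-4798669\right) \frac{1}{1265220} \left(- \frac{1}{3230689}\right) + \sqrt{385942} \cdot \frac{1}{3370639} = \left(- \frac{4798669}{1265220}\right) \left(- \frac{1}{3230689}\right) + \frac{\sqrt{385942}}{3370639} = \frac{4798669}{4087532336580} + \frac{\sqrt{385942}}{3370639}$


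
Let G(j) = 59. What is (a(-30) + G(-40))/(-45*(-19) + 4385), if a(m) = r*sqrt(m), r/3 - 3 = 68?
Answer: 59/5240 + 213*I*sqrt(30)/5240 ≈ 0.01126 + 0.22264*I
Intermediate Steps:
r = 213 (r = 9 + 3*68 = 9 + 204 = 213)
a(m) = 213*sqrt(m)
(a(-30) + G(-40))/(-45*(-19) + 4385) = (213*sqrt(-30) + 59)/(-45*(-19) + 4385) = (213*(I*sqrt(30)) + 59)/(855 + 4385) = (213*I*sqrt(30) + 59)/5240 = (59 + 213*I*sqrt(30))*(1/5240) = 59/5240 + 213*I*sqrt(30)/5240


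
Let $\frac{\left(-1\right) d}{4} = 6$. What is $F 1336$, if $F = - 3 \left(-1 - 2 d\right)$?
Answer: $-188376$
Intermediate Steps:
$d = -24$ ($d = \left(-4\right) 6 = -24$)
$F = -141$ ($F = - 3 \left(-1 - -48\right) = - 3 \left(-1 + 48\right) = \left(-3\right) 47 = -141$)
$F 1336 = \left(-141\right) 1336 = -188376$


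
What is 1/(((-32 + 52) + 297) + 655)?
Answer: 1/972 ≈ 0.0010288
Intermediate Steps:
1/(((-32 + 52) + 297) + 655) = 1/((20 + 297) + 655) = 1/(317 + 655) = 1/972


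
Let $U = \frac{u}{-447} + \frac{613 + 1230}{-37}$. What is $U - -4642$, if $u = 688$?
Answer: $\frac{75924761}{16539} \approx 4590.6$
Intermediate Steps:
$U = - \frac{849277}{16539}$ ($U = \frac{688}{-447} + \frac{613 + 1230}{-37} = 688 \left(- \frac{1}{447}\right) + 1843 \left(- \frac{1}{37}\right) = - \frac{688}{447} - \frac{1843}{37} = - \frac{849277}{16539} \approx -51.35$)
$U - -4642 = - \frac{849277}{16539} - -4642 = - \frac{849277}{16539} + 4642 = \frac{75924761}{16539}$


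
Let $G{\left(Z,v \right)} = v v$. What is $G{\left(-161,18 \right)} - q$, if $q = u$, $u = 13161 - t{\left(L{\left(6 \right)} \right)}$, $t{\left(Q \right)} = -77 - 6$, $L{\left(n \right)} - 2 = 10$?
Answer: $-12920$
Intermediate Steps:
$L{\left(n \right)} = 12$ ($L{\left(n \right)} = 2 + 10 = 12$)
$G{\left(Z,v \right)} = v^{2}$
$t{\left(Q \right)} = -83$
$u = 13244$ ($u = 13161 - -83 = 13161 + 83 = 13244$)
$q = 13244$
$G{\left(-161,18 \right)} - q = 18^{2} - 13244 = 324 - 13244 = -12920$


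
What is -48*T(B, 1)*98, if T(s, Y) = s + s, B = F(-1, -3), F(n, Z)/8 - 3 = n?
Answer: -150528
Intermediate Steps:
F(n, Z) = 24 + 8*n
B = 16 (B = 24 + 8*(-1) = 24 - 8 = 16)
T(s, Y) = 2*s
-48*T(B, 1)*98 = -96*16*98 = -48*32*98 = -1536*98 = -150528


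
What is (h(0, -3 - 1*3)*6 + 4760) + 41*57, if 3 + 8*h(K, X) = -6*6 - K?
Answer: 28271/4 ≈ 7067.8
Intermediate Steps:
h(K, X) = -39/8 - K/8 (h(K, X) = -3/8 + (-6*6 - K)/8 = -3/8 + (-36 - K)/8 = -3/8 + (-9/2 - K/8) = -39/8 - K/8)
(h(0, -3 - 1*3)*6 + 4760) + 41*57 = ((-39/8 - 1/8*0)*6 + 4760) + 41*57 = ((-39/8 + 0)*6 + 4760) + 2337 = (-39/8*6 + 4760) + 2337 = (-117/4 + 4760) + 2337 = 18923/4 + 2337 = 28271/4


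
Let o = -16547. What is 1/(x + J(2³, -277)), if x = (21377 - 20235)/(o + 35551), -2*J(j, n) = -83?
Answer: 4751/197452 ≈ 0.024062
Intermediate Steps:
J(j, n) = 83/2 (J(j, n) = -½*(-83) = 83/2)
x = 571/9502 (x = (21377 - 20235)/(-16547 + 35551) = 1142/19004 = 1142*(1/19004) = 571/9502 ≈ 0.060093)
1/(x + J(2³, -277)) = 1/(571/9502 + 83/2) = 1/(197452/4751) = 4751/197452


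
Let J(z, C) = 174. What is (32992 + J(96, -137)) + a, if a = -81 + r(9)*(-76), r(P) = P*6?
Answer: 28981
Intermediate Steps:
r(P) = 6*P
a = -4185 (a = -81 + (6*9)*(-76) = -81 + 54*(-76) = -81 - 4104 = -4185)
(32992 + J(96, -137)) + a = (32992 + 174) - 4185 = 33166 - 4185 = 28981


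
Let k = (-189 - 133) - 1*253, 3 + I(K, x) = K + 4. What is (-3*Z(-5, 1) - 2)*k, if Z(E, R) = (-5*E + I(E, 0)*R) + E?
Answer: 28750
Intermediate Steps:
I(K, x) = 1 + K (I(K, x) = -3 + (K + 4) = -3 + (4 + K) = 1 + K)
k = -575 (k = -322 - 253 = -575)
Z(E, R) = -4*E + R*(1 + E) (Z(E, R) = (-5*E + (1 + E)*R) + E = (-5*E + R*(1 + E)) + E = -4*E + R*(1 + E))
(-3*Z(-5, 1) - 2)*k = (-3*(-4*(-5) + 1*(1 - 5)) - 2)*(-575) = (-3*(20 + 1*(-4)) - 2)*(-575) = (-3*(20 - 4) - 2)*(-575) = (-3*16 - 2)*(-575) = (-48 - 2)*(-575) = -50*(-575) = 28750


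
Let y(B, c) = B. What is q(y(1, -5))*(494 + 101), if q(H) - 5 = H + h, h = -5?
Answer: 595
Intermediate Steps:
q(H) = H (q(H) = 5 + (H - 5) = 5 + (-5 + H) = H)
q(y(1, -5))*(494 + 101) = 1*(494 + 101) = 1*595 = 595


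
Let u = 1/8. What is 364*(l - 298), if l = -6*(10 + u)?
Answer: -130585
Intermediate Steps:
u = ⅛ ≈ 0.12500
l = -243/4 (l = -6*(10 + ⅛) = -6*81/8 = -243/4 ≈ -60.750)
364*(l - 298) = 364*(-243/4 - 298) = 364*(-1435/4) = -130585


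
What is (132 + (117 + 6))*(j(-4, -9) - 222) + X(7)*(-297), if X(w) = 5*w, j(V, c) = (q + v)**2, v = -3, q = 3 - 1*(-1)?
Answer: -66750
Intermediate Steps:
q = 4 (q = 3 + 1 = 4)
j(V, c) = 1 (j(V, c) = (4 - 3)**2 = 1**2 = 1)
(132 + (117 + 6))*(j(-4, -9) - 222) + X(7)*(-297) = (132 + (117 + 6))*(1 - 222) + (5*7)*(-297) = (132 + 123)*(-221) + 35*(-297) = 255*(-221) - 10395 = -56355 - 10395 = -66750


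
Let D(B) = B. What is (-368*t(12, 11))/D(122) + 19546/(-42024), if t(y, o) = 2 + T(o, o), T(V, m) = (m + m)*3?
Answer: -263498297/1281732 ≈ -205.58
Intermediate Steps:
T(V, m) = 6*m (T(V, m) = (2*m)*3 = 6*m)
t(y, o) = 2 + 6*o
(-368*t(12, 11))/D(122) + 19546/(-42024) = -368*(2 + 6*11)/122 + 19546/(-42024) = -368*(2 + 66)*(1/122) + 19546*(-1/42024) = -368*68*(1/122) - 9773/21012 = -25024*1/122 - 9773/21012 = -12512/61 - 9773/21012 = -263498297/1281732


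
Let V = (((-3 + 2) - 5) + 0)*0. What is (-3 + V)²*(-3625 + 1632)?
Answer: -17937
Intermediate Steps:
V = 0 (V = ((-1 - 5) + 0)*0 = (-6 + 0)*0 = -6*0 = 0)
(-3 + V)²*(-3625 + 1632) = (-3 + 0)²*(-3625 + 1632) = (-3)²*(-1993) = 9*(-1993) = -17937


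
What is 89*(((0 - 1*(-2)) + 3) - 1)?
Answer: 356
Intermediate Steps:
89*(((0 - 1*(-2)) + 3) - 1) = 89*(((0 + 2) + 3) - 1) = 89*((2 + 3) - 1) = 89*(5 - 1) = 89*4 = 356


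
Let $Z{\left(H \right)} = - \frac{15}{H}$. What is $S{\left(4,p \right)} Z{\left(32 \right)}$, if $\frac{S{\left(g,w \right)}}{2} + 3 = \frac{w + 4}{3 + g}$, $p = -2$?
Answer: $\frac{285}{112} \approx 2.5446$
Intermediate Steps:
$S{\left(g,w \right)} = -6 + \frac{2 \left(4 + w\right)}{3 + g}$ ($S{\left(g,w \right)} = -6 + 2 \frac{w + 4}{3 + g} = -6 + 2 \frac{4 + w}{3 + g} = -6 + \frac{2 \left(4 + w\right)}{3 + g}$)
$S{\left(4,p \right)} Z{\left(32 \right)} = \frac{2 \left(-5 - 2 - 12\right)}{3 + 4} \left(- \frac{15}{32}\right) = \frac{2 \left(-5 - 2 - 12\right)}{7} \left(\left(-15\right) \frac{1}{32}\right) = 2 \cdot \frac{1}{7} \left(-19\right) \left(- \frac{15}{32}\right) = \left(- \frac{38}{7}\right) \left(- \frac{15}{32}\right) = \frac{285}{112}$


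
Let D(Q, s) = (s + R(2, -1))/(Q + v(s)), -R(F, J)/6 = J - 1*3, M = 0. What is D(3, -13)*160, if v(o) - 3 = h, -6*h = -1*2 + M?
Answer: 5280/19 ≈ 277.89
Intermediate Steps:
h = ⅓ (h = -(-1*2 + 0)/6 = -(-2 + 0)/6 = -⅙*(-2) = ⅓ ≈ 0.33333)
v(o) = 10/3 (v(o) = 3 + ⅓ = 10/3)
R(F, J) = 18 - 6*J (R(F, J) = -6*(J - 1*3) = -6*(J - 3) = -6*(-3 + J) = 18 - 6*J)
D(Q, s) = (24 + s)/(10/3 + Q) (D(Q, s) = (s + (18 - 6*(-1)))/(Q + 10/3) = (s + (18 + 6))/(10/3 + Q) = (s + 24)/(10/3 + Q) = (24 + s)/(10/3 + Q))
D(3, -13)*160 = (3*(24 - 13)/(10 + 3*3))*160 = (3*11/(10 + 9))*160 = (3*11/19)*160 = (3*(1/19)*11)*160 = (33/19)*160 = 5280/19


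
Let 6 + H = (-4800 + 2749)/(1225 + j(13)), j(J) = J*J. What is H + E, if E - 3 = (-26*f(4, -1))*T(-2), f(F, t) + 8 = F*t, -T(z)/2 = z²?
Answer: -3485657/1394 ≈ -2500.5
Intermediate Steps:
T(z) = -2*z²
j(J) = J²
f(F, t) = -8 + F*t
H = -10415/1394 (H = -6 + (-4800 + 2749)/(1225 + 13²) = -6 - 2051/(1225 + 169) = -6 - 2051/1394 = -10415/1394 ≈ -7.4713)
E = -2493 (E = 3 + (-26*(-8 + 4*(-1)))*(-2*(-2)²) = 3 + (-26*(-8 - 4))*(-2*4) = 3 - 26*(-12)*(-8) = 3 + 312*(-8) = 3 - 2496 = -2493)
H + E = -10415/1394 - 2493 = -3485657/1394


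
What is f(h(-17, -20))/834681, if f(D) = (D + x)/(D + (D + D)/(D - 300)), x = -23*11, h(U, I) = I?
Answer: 728/44238093 ≈ 1.6456e-5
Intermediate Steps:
x = -253
f(D) = (-253 + D)/(D + 2*D/(-300 + D)) (f(D) = (D - 253)/(D + (D + D)/(D - 300)) = (-253 + D)/(D + (2*D)/(-300 + D)) = (-253 + D)/(D + 2*D/(-300 + D)))
f(h(-17, -20))/834681 = ((75900 + (-20)² - 553*(-20))/((-20)*(-298 - 20)))/834681 = -1/20*(75900 + 400 + 11060)/(-318)*(1/834681) = -1/20*(-1/318)*87360*(1/834681) = (728/53)*(1/834681) = 728/44238093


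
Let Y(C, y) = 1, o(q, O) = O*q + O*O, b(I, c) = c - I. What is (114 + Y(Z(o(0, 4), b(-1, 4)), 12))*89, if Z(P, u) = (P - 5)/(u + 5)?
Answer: 10235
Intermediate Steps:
o(q, O) = O**2 + O*q (o(q, O) = O*q + O**2 = O**2 + O*q)
Z(P, u) = (-5 + P)/(5 + u)
(114 + Y(Z(o(0, 4), b(-1, 4)), 12))*89 = (114 + 1)*89 = 115*89 = 10235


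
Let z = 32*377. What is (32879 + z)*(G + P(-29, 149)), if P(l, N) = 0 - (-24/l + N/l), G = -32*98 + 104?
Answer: -3946130229/29 ≈ -1.3607e+8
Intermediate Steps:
z = 12064
G = -3032 (G = -3136 + 104 = -3032)
P(l, N) = 24/l - N/l (P(l, N) = 0 + (24/l - N/l) = 24/l - N/l)
(32879 + z)*(G + P(-29, 149)) = (32879 + 12064)*(-3032 + (24 - 1*149)/(-29)) = 44943*(-3032 - (24 - 149)/29) = 44943*(-3032 - 1/29*(-125)) = 44943*(-3032 + 125/29) = 44943*(-87803/29) = -3946130229/29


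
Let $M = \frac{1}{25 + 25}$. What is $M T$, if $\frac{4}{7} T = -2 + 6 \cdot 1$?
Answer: $\frac{7}{50} \approx 0.14$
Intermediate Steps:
$T = 7$ ($T = \frac{7 \left(-2 + 6 \cdot 1\right)}{4} = \frac{7 \left(-2 + 6\right)}{4} = \frac{7}{4} \cdot 4 = 7$)
$M = \frac{1}{50} \approx 0.02$
$M T = \frac{1}{50} \cdot 7 = \frac{7}{50}$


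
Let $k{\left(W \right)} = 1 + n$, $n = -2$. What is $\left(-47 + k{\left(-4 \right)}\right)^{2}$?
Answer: $2304$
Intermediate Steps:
$k{\left(W \right)} = -1$ ($k{\left(W \right)} = 1 - 2 = -1$)
$\left(-47 + k{\left(-4 \right)}\right)^{2} = \left(-47 - 1\right)^{2} = \left(-48\right)^{2} = 2304$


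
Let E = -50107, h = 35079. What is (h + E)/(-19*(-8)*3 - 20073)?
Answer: 1156/1509 ≈ 0.76607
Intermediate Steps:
(h + E)/(-19*(-8)*3 - 20073) = (35079 - 50107)/(-19*(-8)*3 - 20073) = -15028/(152*3 - 20073) = -15028/(456 - 20073) = -15028/(-19617) = -15028*(-1/19617) = 1156/1509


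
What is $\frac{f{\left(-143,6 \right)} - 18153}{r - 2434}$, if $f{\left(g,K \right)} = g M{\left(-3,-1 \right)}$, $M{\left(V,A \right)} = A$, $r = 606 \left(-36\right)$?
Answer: $\frac{1801}{2425} \approx 0.74268$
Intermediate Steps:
$r = -21816$
$f{\left(g,K \right)} = - g$ ($f{\left(g,K \right)} = g \left(-1\right) = - g$)
$\frac{f{\left(-143,6 \right)} - 18153}{r - 2434} = \frac{\left(-1\right) \left(-143\right) - 18153}{-21816 - 2434} = \frac{143 - 18153}{-24250} = \left(-18010\right) \left(- \frac{1}{24250}\right) = \frac{1801}{2425}$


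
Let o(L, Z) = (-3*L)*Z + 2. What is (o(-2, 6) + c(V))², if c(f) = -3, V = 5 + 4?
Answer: 1225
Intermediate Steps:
V = 9
o(L, Z) = 2 - 3*L*Z (o(L, Z) = -3*L*Z + 2 = 2 - 3*L*Z)
(o(-2, 6) + c(V))² = ((2 - 3*(-2)*6) - 3)² = ((2 + 36) - 3)² = (38 - 3)² = 35² = 1225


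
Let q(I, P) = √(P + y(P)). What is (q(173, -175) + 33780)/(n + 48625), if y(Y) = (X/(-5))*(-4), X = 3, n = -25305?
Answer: 1689/1166 + I*√4315/116600 ≈ 1.4485 + 0.00056337*I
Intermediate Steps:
y(Y) = 12/5 (y(Y) = (3/(-5))*(-4) = (3*(-⅕))*(-4) = -⅗*(-4) = 12/5)
q(I, P) = √(12/5 + P) (q(I, P) = √(P + 12/5) = √(12/5 + P))
(q(173, -175) + 33780)/(n + 48625) = (√(60 + 25*(-175))/5 + 33780)/(-25305 + 48625) = (√(60 - 4375)/5 + 33780)/23320 = (√(-4315)/5 + 33780)*(1/23320) = ((I*√4315)/5 + 33780)*(1/23320) = (I*√4315/5 + 33780)*(1/23320) = (33780 + I*√4315/5)*(1/23320) = 1689/1166 + I*√4315/116600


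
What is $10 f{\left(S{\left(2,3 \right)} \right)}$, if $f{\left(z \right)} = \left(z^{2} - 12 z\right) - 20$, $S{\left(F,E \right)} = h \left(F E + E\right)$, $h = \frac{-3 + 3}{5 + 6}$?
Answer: $-200$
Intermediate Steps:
$h = 0$ ($h = \frac{0}{11} = 0 \cdot \frac{1}{11} = 0$)
$S{\left(F,E \right)} = 0$ ($S{\left(F,E \right)} = 0 \left(F E + E\right) = 0 \left(E F + E\right) = 0 \left(E + E F\right) = 0$)
$f{\left(z \right)} = -20 + z^{2} - 12 z$
$10 f{\left(S{\left(2,3 \right)} \right)} = 10 \left(-20 + 0^{2} - 0\right) = 10 \left(-20 + 0 + 0\right) = 10 \left(-20\right) = -200$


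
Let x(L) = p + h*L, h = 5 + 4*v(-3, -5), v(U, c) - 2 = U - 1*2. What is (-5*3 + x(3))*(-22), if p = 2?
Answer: 748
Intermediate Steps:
v(U, c) = U (v(U, c) = 2 + (U - 1*2) = 2 + (U - 2) = 2 + (-2 + U) = U)
h = -7 (h = 5 + 4*(-3) = 5 - 12 = -7)
x(L) = 2 - 7*L
(-5*3 + x(3))*(-22) = (-5*3 + (2 - 7*3))*(-22) = (-15 + (2 - 21))*(-22) = (-15 - 19)*(-22) = -34*(-22) = 748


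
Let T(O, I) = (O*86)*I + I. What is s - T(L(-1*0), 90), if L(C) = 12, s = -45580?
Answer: -138550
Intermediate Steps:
T(O, I) = I + 86*I*O (T(O, I) = (86*O)*I + I = 86*I*O + I = I + 86*I*O)
s - T(L(-1*0), 90) = -45580 - 90*(1 + 86*12) = -45580 - 90*(1 + 1032) = -45580 - 90*1033 = -45580 - 1*92970 = -45580 - 92970 = -138550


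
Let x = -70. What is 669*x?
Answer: -46830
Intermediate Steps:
669*x = 669*(-70) = -46830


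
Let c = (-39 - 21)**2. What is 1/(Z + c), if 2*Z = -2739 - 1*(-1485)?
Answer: 1/2973 ≈ 0.00033636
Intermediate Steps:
Z = -627 (Z = (-2739 - 1*(-1485))/2 = (-2739 + 1485)/2 = (1/2)*(-1254) = -627)
c = 3600 (c = (-60)**2 = 3600)
1/(Z + c) = 1/(-627 + 3600) = 1/2973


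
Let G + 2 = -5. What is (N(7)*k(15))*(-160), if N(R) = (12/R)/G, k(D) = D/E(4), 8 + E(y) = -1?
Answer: -3200/49 ≈ -65.306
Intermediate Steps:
E(y) = -9 (E(y) = -8 - 1 = -9)
G = -7 (G = -2 - 5 = -7)
k(D) = -D/9 (k(D) = D/(-9) = D*(-⅑) = -D/9)
N(R) = -12/(7*R) (N(R) = (12/R)/(-7) = (12/R)*(-⅐) = -12/(7*R))
(N(7)*k(15))*(-160) = ((-12/7/7)*(-⅑*15))*(-160) = (-12/7*⅐*(-5/3))*(-160) = -12/49*(-5/3)*(-160) = (20/49)*(-160) = -3200/49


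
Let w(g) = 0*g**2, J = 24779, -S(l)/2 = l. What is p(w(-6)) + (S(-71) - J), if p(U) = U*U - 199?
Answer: -24836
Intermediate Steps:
S(l) = -2*l
w(g) = 0
p(U) = -199 + U**2 (p(U) = U**2 - 199 = -199 + U**2)
p(w(-6)) + (S(-71) - J) = (-199 + 0**2) + (-2*(-71) - 1*24779) = (-199 + 0) + (142 - 24779) = -199 - 24637 = -24836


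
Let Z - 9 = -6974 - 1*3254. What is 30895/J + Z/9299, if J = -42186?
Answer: -718391339/392287614 ≈ -1.8313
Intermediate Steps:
Z = -10219 (Z = 9 + (-6974 - 1*3254) = 9 + (-6974 - 3254) = 9 - 10228 = -10219)
30895/J + Z/9299 = 30895/(-42186) - 10219/9299 = 30895*(-1/42186) - 10219*1/9299 = -30895/42186 - 10219/9299 = -718391339/392287614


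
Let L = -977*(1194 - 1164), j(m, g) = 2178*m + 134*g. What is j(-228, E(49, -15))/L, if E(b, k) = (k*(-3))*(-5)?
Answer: 87789/4885 ≈ 17.971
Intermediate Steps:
E(b, k) = 15*k (E(b, k) = -3*k*(-5) = 15*k)
j(m, g) = 134*g + 2178*m
L = -29310 (L = -977*30 = -29310)
j(-228, E(49, -15))/L = (134*(15*(-15)) + 2178*(-228))/(-29310) = (134*(-225) - 496584)*(-1/29310) = (-30150 - 496584)*(-1/29310) = -526734*(-1/29310) = 87789/4885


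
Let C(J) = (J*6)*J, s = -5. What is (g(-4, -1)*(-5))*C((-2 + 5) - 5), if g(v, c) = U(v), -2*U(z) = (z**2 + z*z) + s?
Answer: 1620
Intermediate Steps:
U(z) = 5/2 - z**2 (U(z) = -((z**2 + z*z) - 5)/2 = -((z**2 + z**2) - 5)/2 = -(2*z**2 - 5)/2 = -(-5 + 2*z**2)/2 = 5/2 - z**2)
g(v, c) = 5/2 - v**2
C(J) = 6*J**2 (C(J) = (6*J)*J = 6*J**2)
(g(-4, -1)*(-5))*C((-2 + 5) - 5) = ((5/2 - 1*(-4)**2)*(-5))*(6*((-2 + 5) - 5)**2) = ((5/2 - 1*16)*(-5))*(6*(3 - 5)**2) = ((5/2 - 16)*(-5))*(6*(-2)**2) = (-27/2*(-5))*(6*4) = (135/2)*24 = 1620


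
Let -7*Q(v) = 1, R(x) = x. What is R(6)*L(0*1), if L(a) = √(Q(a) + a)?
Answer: 6*I*√7/7 ≈ 2.2678*I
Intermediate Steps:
Q(v) = -⅐ (Q(v) = -⅐*1 = -⅐)
L(a) = √(-⅐ + a)
R(6)*L(0*1) = 6*(√(-7 + 49*(0*1))/7) = 6*(√(-7 + 49*0)/7) = 6*(√(-7 + 0)/7) = 6*(√(-7)/7) = 6*((I*√7)/7) = 6*(I*√7/7) = 6*I*√7/7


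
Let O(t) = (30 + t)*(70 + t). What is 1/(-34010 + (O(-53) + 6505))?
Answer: -1/27896 ≈ -3.5847e-5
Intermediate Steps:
1/(-34010 + (O(-53) + 6505)) = 1/(-34010 + ((2100 + (-53)² + 100*(-53)) + 6505)) = 1/(-34010 + ((2100 + 2809 - 5300) + 6505)) = 1/(-34010 + (-391 + 6505)) = 1/(-34010 + 6114) = 1/(-27896) = -1/27896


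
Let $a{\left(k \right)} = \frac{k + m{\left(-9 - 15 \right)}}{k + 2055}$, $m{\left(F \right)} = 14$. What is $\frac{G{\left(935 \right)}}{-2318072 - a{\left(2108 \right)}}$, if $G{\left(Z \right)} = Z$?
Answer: $- \frac{353855}{877285078} \approx -0.00040335$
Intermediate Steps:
$a{\left(k \right)} = \frac{14 + k}{2055 + k}$ ($a{\left(k \right)} = \frac{k + 14}{k + 2055} = \frac{14 + k}{2055 + k}$)
$\frac{G{\left(935 \right)}}{-2318072 - a{\left(2108 \right)}} = \frac{935}{-2318072 - \frac{14 + 2108}{2055 + 2108}} = \frac{935}{-2318072 - \frac{1}{4163} \cdot 2122} = \frac{935}{-2318072 - \frac{2122}{4163}} = \frac{935}{- \frac{9650135858}{4163}} = 935 \left(- \frac{4163}{9650135858}\right) = - \frac{353855}{877285078}$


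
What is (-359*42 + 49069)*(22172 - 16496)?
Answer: 192932916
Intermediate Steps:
(-359*42 + 49069)*(22172 - 16496) = (-15078 + 49069)*5676 = 33991*5676 = 192932916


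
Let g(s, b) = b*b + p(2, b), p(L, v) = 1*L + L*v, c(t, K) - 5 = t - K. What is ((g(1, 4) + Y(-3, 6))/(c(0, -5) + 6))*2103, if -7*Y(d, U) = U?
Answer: 23133/7 ≈ 3304.7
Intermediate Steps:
Y(d, U) = -U/7
c(t, K) = 5 + t - K (c(t, K) = 5 + (t - K) = 5 + t - K)
p(L, v) = L + L*v
g(s, b) = 2 + b² + 2*b (g(s, b) = b*b + 2*(1 + b) = b² + (2 + 2*b) = 2 + b² + 2*b)
((g(1, 4) + Y(-3, 6))/(c(0, -5) + 6))*2103 = (((2 + 4² + 2*4) - ⅐*6)/((5 + 0 - 1*(-5)) + 6))*2103 = (((2 + 16 + 8) - 6/7)/((5 + 0 + 5) + 6))*2103 = ((26 - 6/7)/(10 + 6))*2103 = ((176/7)/16)*2103 = ((176/7)*(1/16))*2103 = (11/7)*2103 = 23133/7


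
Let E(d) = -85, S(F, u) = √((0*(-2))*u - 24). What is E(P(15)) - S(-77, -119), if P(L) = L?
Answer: -85 - 2*I*√6 ≈ -85.0 - 4.899*I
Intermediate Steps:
S(F, u) = 2*I*√6 (S(F, u) = √(0*u - 24) = √(0 - 24) = √(-24) = 2*I*√6)
E(P(15)) - S(-77, -119) = -85 - 2*I*√6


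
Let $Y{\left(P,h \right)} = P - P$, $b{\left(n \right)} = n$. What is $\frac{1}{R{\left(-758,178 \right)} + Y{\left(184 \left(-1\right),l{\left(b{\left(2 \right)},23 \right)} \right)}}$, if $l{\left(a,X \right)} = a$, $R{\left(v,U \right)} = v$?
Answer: $- \frac{1}{758} \approx -0.0013193$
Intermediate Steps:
$Y{\left(P,h \right)} = 0$
$\frac{1}{R{\left(-758,178 \right)} + Y{\left(184 \left(-1\right),l{\left(b{\left(2 \right)},23 \right)} \right)}} = \frac{1}{-758 + 0} = \frac{1}{-758} = - \frac{1}{758}$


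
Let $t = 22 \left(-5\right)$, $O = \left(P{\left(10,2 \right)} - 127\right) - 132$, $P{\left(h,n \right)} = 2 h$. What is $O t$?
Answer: $26290$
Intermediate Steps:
$O = -239$ ($O = \left(2 \cdot 10 - 127\right) - 132 = \left(20 - 127\right) - 132 = -107 - 132 = -239$)
$t = -110$
$O t = \left(-239\right) \left(-110\right) = 26290$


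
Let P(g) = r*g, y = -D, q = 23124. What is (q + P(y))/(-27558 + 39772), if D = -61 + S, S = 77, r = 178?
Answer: 10138/6107 ≈ 1.6601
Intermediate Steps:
D = 16 (D = -61 + 77 = 16)
y = -16 (y = -1*16 = -16)
P(g) = 178*g
(q + P(y))/(-27558 + 39772) = (23124 + 178*(-16))/(-27558 + 39772) = (23124 - 2848)/12214 = 20276*(1/12214) = 10138/6107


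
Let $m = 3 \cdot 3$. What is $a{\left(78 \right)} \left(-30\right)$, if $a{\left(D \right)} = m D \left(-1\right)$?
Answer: $21060$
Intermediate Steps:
$m = 9$
$a{\left(D \right)} = - 9 D$ ($a{\left(D \right)} = 9 D \left(-1\right) = - 9 D$)
$a{\left(78 \right)} \left(-30\right) = \left(-9\right) 78 \left(-30\right) = \left(-702\right) \left(-30\right) = 21060$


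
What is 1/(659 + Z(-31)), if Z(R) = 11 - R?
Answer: 1/701 ≈ 0.0014265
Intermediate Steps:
1/(659 + Z(-31)) = 1/(659 + (11 - 1*(-31))) = 1/(659 + (11 + 31)) = 1/(659 + 42) = 1/701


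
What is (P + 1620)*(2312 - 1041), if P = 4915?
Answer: 8305985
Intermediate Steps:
(P + 1620)*(2312 - 1041) = (4915 + 1620)*(2312 - 1041) = 6535*1271 = 8305985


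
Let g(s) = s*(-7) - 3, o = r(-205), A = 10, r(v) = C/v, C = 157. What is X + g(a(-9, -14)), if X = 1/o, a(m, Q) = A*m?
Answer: 98234/157 ≈ 625.69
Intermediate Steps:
r(v) = 157/v
o = -157/205 (o = 157/(-205) = 157*(-1/205) = -157/205 ≈ -0.76585)
a(m, Q) = 10*m
X = -205/157 (X = 1/(-157/205) = -205/157 ≈ -1.3057)
g(s) = -3 - 7*s (g(s) = -7*s - 3 = -3 - 7*s)
X + g(a(-9, -14)) = -205/157 + (-3 - 70*(-9)) = -205/157 + (-3 - 7*(-90)) = -205/157 + (-3 + 630) = -205/157 + 627 = 98234/157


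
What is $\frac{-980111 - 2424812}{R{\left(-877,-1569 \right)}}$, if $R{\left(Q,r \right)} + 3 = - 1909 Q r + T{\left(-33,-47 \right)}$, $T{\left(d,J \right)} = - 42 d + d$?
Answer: $\frac{3404923}{2626807467} \approx 0.0012962$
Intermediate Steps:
$T{\left(d,J \right)} = - 41 d$
$R{\left(Q,r \right)} = 1350 - 1909 Q r$ ($R{\left(Q,r \right)} = -3 + \left(- 1909 Q r - -1353\right) = -3 - \left(-1353 + 1909 Q r\right) = 1350 - 1909 Q r$)
$\frac{-980111 - 2424812}{R{\left(-877,-1569 \right)}} = \frac{-980111 - 2424812}{1350 - \left(-1674193\right) \left(-1569\right)} = \frac{-980111 - 2424812}{1350 - 2626808817} = - \frac{3404923}{-2626807467} = \left(-3404923\right) \left(- \frac{1}{2626807467}\right) = \frac{3404923}{2626807467}$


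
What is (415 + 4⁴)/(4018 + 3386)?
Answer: 671/7404 ≈ 0.090627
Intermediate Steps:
(415 + 4⁴)/(4018 + 3386) = (415 + 256)/7404 = 671*(1/7404) = 671/7404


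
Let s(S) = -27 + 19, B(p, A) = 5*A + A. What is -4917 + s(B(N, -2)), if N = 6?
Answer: -4925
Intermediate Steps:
B(p, A) = 6*A
s(S) = -8
-4917 + s(B(N, -2)) = -4917 - 8 = -4925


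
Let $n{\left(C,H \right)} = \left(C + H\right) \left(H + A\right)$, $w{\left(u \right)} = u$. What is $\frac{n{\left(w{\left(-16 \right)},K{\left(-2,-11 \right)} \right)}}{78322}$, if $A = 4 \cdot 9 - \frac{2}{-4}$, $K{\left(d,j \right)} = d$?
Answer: $- \frac{621}{78322} \approx -0.0079288$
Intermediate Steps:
$A = \frac{73}{2}$ ($A = 36 - - \frac{1}{2} = 36 + \frac{1}{2} = \frac{73}{2} \approx 36.5$)
$n{\left(C,H \right)} = \left(\frac{73}{2} + H\right) \left(C + H\right)$ ($n{\left(C,H \right)} = \left(C + H\right) \left(H + \frac{73}{2}\right) = \left(C + H\right) \left(\frac{73}{2} + H\right) = \left(\frac{73}{2} + H\right) \left(C + H\right)$)
$\frac{n{\left(w{\left(-16 \right)},K{\left(-2,-11 \right)} \right)}}{78322} = \frac{\left(-2\right)^{2} + \frac{73}{2} \left(-16\right) + \frac{73}{2} \left(-2\right) - -32}{78322} = \left(4 - 584 - 73 + 32\right) \frac{1}{78322} = \left(-621\right) \frac{1}{78322} = - \frac{621}{78322}$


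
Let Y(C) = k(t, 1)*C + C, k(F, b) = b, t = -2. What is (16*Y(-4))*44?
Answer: -5632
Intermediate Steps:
Y(C) = 2*C (Y(C) = 1*C + C = C + C = 2*C)
(16*Y(-4))*44 = (16*(2*(-4)))*44 = (16*(-8))*44 = -128*44 = -5632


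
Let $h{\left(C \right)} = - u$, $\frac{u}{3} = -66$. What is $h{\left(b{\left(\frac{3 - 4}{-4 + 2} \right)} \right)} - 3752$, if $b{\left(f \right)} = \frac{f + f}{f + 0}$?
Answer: $-3554$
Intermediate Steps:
$u = -198$ ($u = 3 \left(-66\right) = -198$)
$b{\left(f \right)} = 2$ ($b{\left(f \right)} = \frac{2 f}{f} = 2$)
$h{\left(C \right)} = 198$ ($h{\left(C \right)} = \left(-1\right) \left(-198\right) = 198$)
$h{\left(b{\left(\frac{3 - 4}{-4 + 2} \right)} \right)} - 3752 = 198 - 3752 = -3554$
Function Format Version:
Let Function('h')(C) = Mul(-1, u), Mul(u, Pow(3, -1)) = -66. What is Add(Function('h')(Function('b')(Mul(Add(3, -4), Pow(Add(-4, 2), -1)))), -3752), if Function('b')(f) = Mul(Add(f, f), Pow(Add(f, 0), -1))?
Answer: -3554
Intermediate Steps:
u = -198 (u = Mul(3, -66) = -198)
Function('b')(f) = 2 (Function('b')(f) = Mul(Mul(2, f), Pow(f, -1)) = 2)
Function('h')(C) = 198 (Function('h')(C) = Mul(-1, -198) = 198)
Add(Function('h')(Function('b')(Mul(Add(3, -4), Pow(Add(-4, 2), -1)))), -3752) = Add(198, -3752) = -3554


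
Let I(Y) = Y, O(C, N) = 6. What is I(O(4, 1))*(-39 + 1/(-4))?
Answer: -471/2 ≈ -235.50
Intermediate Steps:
I(O(4, 1))*(-39 + 1/(-4)) = 6*(-39 + 1/(-4)) = 6*(-39 - 1/4) = 6*(-157/4) = -471/2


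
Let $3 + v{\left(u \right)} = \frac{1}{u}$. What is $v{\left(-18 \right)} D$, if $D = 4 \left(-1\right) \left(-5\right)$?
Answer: $- \frac{550}{9} \approx -61.111$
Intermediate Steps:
$v{\left(u \right)} = -3 + \frac{1}{u}$
$D = 20$ ($D = \left(-4\right) \left(-5\right) = 20$)
$v{\left(-18 \right)} D = \left(-3 + \frac{1}{-18}\right) 20 = \left(-3 - \frac{1}{18}\right) 20 = \left(- \frac{55}{18}\right) 20 = - \frac{550}{9}$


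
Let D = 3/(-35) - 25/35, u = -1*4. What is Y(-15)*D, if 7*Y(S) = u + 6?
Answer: -8/35 ≈ -0.22857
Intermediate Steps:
u = -4
Y(S) = 2/7 (Y(S) = (-4 + 6)/7 = (1/7)*2 = 2/7)
D = -4/5 (D = 3*(-1/35) - 25*1/35 = -3/35 - 5/7 = -4/5 ≈ -0.80000)
Y(-15)*D = (2/7)*(-4/5) = -8/35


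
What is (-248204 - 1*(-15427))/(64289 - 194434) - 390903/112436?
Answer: -24701556163/14632983220 ≈ -1.6881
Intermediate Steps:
(-248204 - 1*(-15427))/(64289 - 194434) - 390903/112436 = (-248204 + 15427)/(-130145) - 390903*1/112436 = -232777*(-1/130145) - 390903/112436 = 232777/130145 - 390903/112436 = -24701556163/14632983220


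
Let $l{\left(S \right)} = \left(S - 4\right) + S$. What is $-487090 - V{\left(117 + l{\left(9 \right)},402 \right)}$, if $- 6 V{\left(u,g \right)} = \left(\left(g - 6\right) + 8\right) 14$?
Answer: $- \frac{1458442}{3} \approx -4.8615 \cdot 10^{5}$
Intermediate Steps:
$l{\left(S \right)} = -4 + 2 S$ ($l{\left(S \right)} = \left(-4 + S\right) + S = -4 + 2 S$)
$V{\left(u,g \right)} = - \frac{14}{3} - \frac{7 g}{3}$ ($V{\left(u,g \right)} = - \frac{\left(\left(g - 6\right) + 8\right) 14}{6} = - \frac{\left(\left(-6 + g\right) + 8\right) 14}{6} = - \frac{\left(2 + g\right) 14}{6} = - \frac{28 + 14 g}{6} = - \frac{14}{3} - \frac{7 g}{3}$)
$-487090 - V{\left(117 + l{\left(9 \right)},402 \right)} = -487090 - \left(- \frac{14}{3} - 938\right) = -487090 - - \frac{2828}{3} = -487090 + \frac{2828}{3} = - \frac{1458442}{3}$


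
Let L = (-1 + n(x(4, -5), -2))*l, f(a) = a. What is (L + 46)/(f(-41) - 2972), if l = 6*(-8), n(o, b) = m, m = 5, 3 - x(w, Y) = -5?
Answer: 146/3013 ≈ 0.048457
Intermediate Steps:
x(w, Y) = 8 (x(w, Y) = 3 - 1*(-5) = 3 + 5 = 8)
n(o, b) = 5
l = -48
L = -192 (L = (-1 + 5)*(-48) = 4*(-48) = -192)
(L + 46)/(f(-41) - 2972) = (-192 + 46)/(-41 - 2972) = -146/(-3013) = -146*(-1/3013) = 146/3013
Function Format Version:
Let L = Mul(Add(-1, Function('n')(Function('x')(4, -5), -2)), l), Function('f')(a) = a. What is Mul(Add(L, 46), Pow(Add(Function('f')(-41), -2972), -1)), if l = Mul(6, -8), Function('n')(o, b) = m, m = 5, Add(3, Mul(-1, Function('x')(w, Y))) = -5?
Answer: Rational(146, 3013) ≈ 0.048457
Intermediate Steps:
Function('x')(w, Y) = 8 (Function('x')(w, Y) = Add(3, Mul(-1, -5)) = Add(3, 5) = 8)
Function('n')(o, b) = 5
l = -48
L = -192 (L = Mul(Add(-1, 5), -48) = Mul(4, -48) = -192)
Mul(Add(L, 46), Pow(Add(Function('f')(-41), -2972), -1)) = Mul(Add(-192, 46), Pow(Add(-41, -2972), -1)) = Mul(-146, Pow(-3013, -1)) = Mul(-146, Rational(-1, 3013)) = Rational(146, 3013)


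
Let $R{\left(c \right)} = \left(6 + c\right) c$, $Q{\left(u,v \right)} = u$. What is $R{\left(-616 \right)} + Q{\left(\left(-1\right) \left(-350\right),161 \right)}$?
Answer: $376110$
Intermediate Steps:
$R{\left(c \right)} = c \left(6 + c\right)$
$R{\left(-616 \right)} + Q{\left(\left(-1\right) \left(-350\right),161 \right)} = - 616 \left(6 - 616\right) - -350 = \left(-616\right) \left(-610\right) + 350 = 375760 + 350 = 376110$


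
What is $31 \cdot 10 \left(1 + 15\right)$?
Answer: $4960$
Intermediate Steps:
$31 \cdot 10 \left(1 + 15\right) = 310 \cdot 16 = 4960$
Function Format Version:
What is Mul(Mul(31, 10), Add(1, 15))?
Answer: 4960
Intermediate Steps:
Mul(Mul(31, 10), Add(1, 15)) = Mul(310, 16) = 4960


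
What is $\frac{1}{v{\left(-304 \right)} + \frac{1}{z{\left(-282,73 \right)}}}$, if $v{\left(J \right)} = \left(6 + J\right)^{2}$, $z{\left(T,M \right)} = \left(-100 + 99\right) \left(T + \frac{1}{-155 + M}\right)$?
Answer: $\frac{23125}{2053592582} \approx 1.1261 \cdot 10^{-5}$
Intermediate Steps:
$z{\left(T,M \right)} = - T - \frac{1}{-155 + M}$ ($z{\left(T,M \right)} = - (T + \frac{1}{-155 + M}) = - T - \frac{1}{-155 + M}$)
$\frac{1}{v{\left(-304 \right)} + \frac{1}{z{\left(-282,73 \right)}}} = \frac{1}{\left(6 - 304\right)^{2} + \frac{1}{\frac{1}{-155 + 73} \left(-1 + 155 \left(-282\right) - 73 \left(-282\right)\right)}} = \frac{1}{\left(-298\right)^{2} + \frac{1}{\frac{1}{-82} \left(-1 - 43710 + 20586\right)}} = \frac{1}{88804 + \frac{1}{\left(- \frac{1}{82}\right) \left(-23125\right)}} = \frac{1}{88804 + \frac{1}{\frac{23125}{82}}} = \frac{1}{88804 + \frac{82}{23125}} = \frac{1}{\frac{2053592582}{23125}} = \frac{23125}{2053592582}$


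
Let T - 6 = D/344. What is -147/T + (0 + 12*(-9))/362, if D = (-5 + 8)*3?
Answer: -3088250/125071 ≈ -24.692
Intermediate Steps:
D = 9 (D = 3*3 = 9)
T = 2073/344 (T = 6 + 9/344 = 2073/344 ≈ 6.0262)
-147/T + (0 + 12*(-9))/362 = -147/2073/344 + (0 + 12*(-9))/362 = -147*344/2073 + (0 - 108)*(1/362) = -16856/691 - 108*1/362 = -16856/691 - 54/181 = -3088250/125071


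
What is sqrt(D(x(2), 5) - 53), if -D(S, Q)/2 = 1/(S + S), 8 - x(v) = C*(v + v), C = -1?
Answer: 7*I*sqrt(39)/6 ≈ 7.2858*I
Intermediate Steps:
x(v) = 8 + 2*v (x(v) = 8 - (-1)*(v + v) = 8 - (-1)*2*v = 8 - (-2)*v = 8 + 2*v)
D(S, Q) = -1/S (D(S, Q) = -2/(S + S) = -2*1/(2*S) = -1/S)
sqrt(D(x(2), 5) - 53) = sqrt(-1/(8 + 2*2) - 53) = sqrt(-1/(8 + 4) - 53) = sqrt(-1/12 - 53) = sqrt(-637/12) = 7*I*sqrt(39)/6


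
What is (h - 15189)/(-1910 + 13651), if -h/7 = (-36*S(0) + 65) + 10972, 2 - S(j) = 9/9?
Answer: -92196/11741 ≈ -7.8525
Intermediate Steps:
S(j) = 1 (S(j) = 2 - 9/9 = 2 - 1*1 = 2 - 1 = 1)
h = -77007 (h = -7*((-36*1 + 65) + 10972) = -7*((-36 + 65) + 10972) = -7*(29 + 10972) = -7*11001 = -77007)
(h - 15189)/(-1910 + 13651) = (-77007 - 15189)/(-1910 + 13651) = -92196/11741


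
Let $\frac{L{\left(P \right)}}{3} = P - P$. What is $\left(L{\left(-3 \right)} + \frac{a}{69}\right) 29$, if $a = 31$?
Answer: $\frac{899}{69} \approx 13.029$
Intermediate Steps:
$L{\left(P \right)} = 0$ ($L{\left(P \right)} = 3 \left(P - P\right) = 3 \cdot 0 = 0$)
$\left(L{\left(-3 \right)} + \frac{a}{69}\right) 29 = \left(0 + \frac{31}{69}\right) 29 = \frac{31}{69} \cdot 29 = \frac{899}{69}$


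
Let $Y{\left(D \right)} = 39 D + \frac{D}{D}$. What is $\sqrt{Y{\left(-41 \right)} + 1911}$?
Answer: $\sqrt{313} \approx 17.692$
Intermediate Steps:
$Y{\left(D \right)} = 1 + 39 D$ ($Y{\left(D \right)} = 39 D + 1 = 1 + 39 D$)
$\sqrt{Y{\left(-41 \right)} + 1911} = \sqrt{\left(1 + 39 \left(-41\right)\right) + 1911} = \sqrt{\left(1 - 1599\right) + 1911} = \sqrt{-1598 + 1911} = \sqrt{313}$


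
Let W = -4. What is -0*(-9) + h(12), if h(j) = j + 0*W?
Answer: 12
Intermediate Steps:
h(j) = j (h(j) = j + 0*(-4) = j + 0 = j)
-0*(-9) + h(12) = -0*(-9) + 12 = -33*0 + 12 = 0 + 12 = 12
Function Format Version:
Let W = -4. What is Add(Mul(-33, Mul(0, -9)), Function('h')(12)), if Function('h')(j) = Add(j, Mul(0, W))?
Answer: 12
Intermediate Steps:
Function('h')(j) = j (Function('h')(j) = Add(j, Mul(0, -4)) = Add(j, 0) = j)
Add(Mul(-33, Mul(0, -9)), Function('h')(12)) = Add(Mul(-33, Mul(0, -9)), 12) = Add(Mul(-33, 0), 12) = Add(0, 12) = 12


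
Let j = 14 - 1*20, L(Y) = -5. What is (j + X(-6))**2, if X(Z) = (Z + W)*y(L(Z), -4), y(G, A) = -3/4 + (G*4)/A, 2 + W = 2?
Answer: 3969/4 ≈ 992.25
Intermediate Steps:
W = 0 (W = -2 + 2 = 0)
y(G, A) = -3/4 + 4*G/A (y(G, A) = -3*1/4 + (4*G)/A = -3/4 + 4*G/A)
j = -6 (j = 14 - 20 = -6)
X(Z) = 17*Z/4 (X(Z) = (Z + 0)*(-3/4 + 4*(-5)/(-4)) = Z*(-3/4 + 4*(-5)*(-1/4)) = Z*(-3/4 + 5) = Z*(17/4) = 17*Z/4)
(j + X(-6))**2 = (-6 + (17/4)*(-6))**2 = (-6 - 51/2)**2 = (-63/2)**2 = 3969/4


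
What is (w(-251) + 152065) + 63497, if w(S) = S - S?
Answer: 215562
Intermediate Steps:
w(S) = 0
(w(-251) + 152065) + 63497 = (0 + 152065) + 63497 = 152065 + 63497 = 215562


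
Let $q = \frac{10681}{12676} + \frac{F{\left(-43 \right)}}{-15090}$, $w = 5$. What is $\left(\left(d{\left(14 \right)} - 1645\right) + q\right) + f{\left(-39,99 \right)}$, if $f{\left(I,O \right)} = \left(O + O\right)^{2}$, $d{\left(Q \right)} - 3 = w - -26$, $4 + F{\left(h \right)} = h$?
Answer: $\frac{3595491195091}{95640420} \approx 37594.0$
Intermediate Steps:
$F{\left(h \right)} = -4 + h$
$d{\left(Q \right)} = 34$ ($d{\left(Q \right)} = 3 + \left(5 - -26\right) = 3 + \left(5 + 26\right) = 3 + 31 = 34$)
$q = \frac{80886031}{95640420}$ ($q = \frac{10681}{12676} + \frac{-4 - 43}{-15090} = 10681 \cdot \frac{1}{12676} - - \frac{47}{15090} = \frac{10681}{12676} + \frac{47}{15090} = \frac{80886031}{95640420} \approx 0.84573$)
$f{\left(I,O \right)} = 4 O^{2}$ ($f{\left(I,O \right)} = \left(2 O\right)^{2} = 4 O^{2}$)
$\left(\left(d{\left(14 \right)} - 1645\right) + q\right) + f{\left(-39,99 \right)} = \left(\left(34 - 1645\right) + \frac{80886031}{95640420}\right) + 4 \cdot 99^{2} = \left(\left(34 - 1645\right) + \frac{80886031}{95640420}\right) + 4 \cdot 9801 = \left(-1611 + \frac{80886031}{95640420}\right) + 39204 = - \frac{153995830589}{95640420} + 39204 = \frac{3595491195091}{95640420}$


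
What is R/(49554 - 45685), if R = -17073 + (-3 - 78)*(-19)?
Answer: -15534/3869 ≈ -4.0150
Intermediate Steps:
R = -15534 (R = -17073 - 81*(-19) = -17073 + 1539 = -15534)
R/(49554 - 45685) = -15534/(49554 - 45685) = -15534/3869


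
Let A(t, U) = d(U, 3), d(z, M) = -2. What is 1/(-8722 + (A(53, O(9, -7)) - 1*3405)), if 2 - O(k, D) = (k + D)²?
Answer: -1/12129 ≈ -8.2447e-5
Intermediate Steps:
O(k, D) = 2 - (D + k)² (O(k, D) = 2 - (k + D)² = 2 - (D + k)²)
A(t, U) = -2
1/(-8722 + (A(53, O(9, -7)) - 1*3405)) = 1/(-8722 + (-2 - 1*3405)) = 1/(-8722 + (-2 - 3405)) = 1/(-8722 - 3407) = 1/(-12129) = -1/12129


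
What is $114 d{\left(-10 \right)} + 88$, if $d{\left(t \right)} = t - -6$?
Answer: $-368$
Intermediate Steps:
$d{\left(t \right)} = 6 + t$ ($d{\left(t \right)} = t + 6 = 6 + t$)
$114 d{\left(-10 \right)} + 88 = 114 \left(6 - 10\right) + 88 = 114 \left(-4\right) + 88 = -456 + 88 = -368$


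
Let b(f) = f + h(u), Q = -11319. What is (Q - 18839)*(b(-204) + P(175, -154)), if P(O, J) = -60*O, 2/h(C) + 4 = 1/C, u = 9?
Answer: 11298935964/35 ≈ 3.2283e+8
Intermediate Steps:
h(C) = 2/(-4 + 1/C)
b(f) = -18/35 + f (b(f) = f - 2*9/(-1 + 4*9) = f - 2*9/(-1 + 36) = f - 2*9/35 = f - 2*9*1/35 = f - 18/35 = -18/35 + f)
(Q - 18839)*(b(-204) + P(175, -154)) = (-11319 - 18839)*((-18/35 - 204) - 60*175) = -30158*(-7158/35 - 10500) = -30158*(-374658/35) = 11298935964/35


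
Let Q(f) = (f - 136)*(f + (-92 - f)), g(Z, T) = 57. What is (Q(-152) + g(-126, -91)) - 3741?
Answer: 22812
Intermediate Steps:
Q(f) = 12512 - 92*f (Q(f) = (-136 + f)*(-92) = 12512 - 92*f)
(Q(-152) + g(-126, -91)) - 3741 = ((12512 - 92*(-152)) + 57) - 3741 = ((12512 + 13984) + 57) - 3741 = (26496 + 57) - 3741 = 26553 - 3741 = 22812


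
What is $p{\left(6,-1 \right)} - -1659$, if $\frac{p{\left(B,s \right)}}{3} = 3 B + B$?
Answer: $1731$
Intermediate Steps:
$p{\left(B,s \right)} = 12 B$ ($p{\left(B,s \right)} = 3 \left(3 B + B\right) = 3 \cdot 4 B = 12 B$)
$p{\left(6,-1 \right)} - -1659 = 12 \cdot 6 - -1659 = 72 + 1659 = 1731$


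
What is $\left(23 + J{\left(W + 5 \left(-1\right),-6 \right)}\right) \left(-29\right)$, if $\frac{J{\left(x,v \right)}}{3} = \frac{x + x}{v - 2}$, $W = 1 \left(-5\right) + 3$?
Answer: $- \frac{3277}{4} \approx -819.25$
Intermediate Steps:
$W = -2$ ($W = -5 + 3 = -2$)
$J{\left(x,v \right)} = \frac{6 x}{-2 + v}$ ($J{\left(x,v \right)} = 3 \frac{x + x}{v - 2} = 3 \frac{2 x}{-2 + v} = \frac{6 x}{-2 + v}$)
$\left(23 + J{\left(W + 5 \left(-1\right),-6 \right)}\right) \left(-29\right) = \left(23 + \frac{6 \left(-2 + 5 \left(-1\right)\right)}{-2 - 6}\right) \left(-29\right) = \left(23 + \frac{6 \left(-2 - 5\right)}{-8}\right) \left(-29\right) = \left(23 + 6 \left(-7\right) \left(- \frac{1}{8}\right)\right) \left(-29\right) = \left(23 + \frac{21}{4}\right) \left(-29\right) = \frac{113}{4} \left(-29\right) = - \frac{3277}{4}$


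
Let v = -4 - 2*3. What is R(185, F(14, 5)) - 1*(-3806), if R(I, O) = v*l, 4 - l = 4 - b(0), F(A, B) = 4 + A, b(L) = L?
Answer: 3806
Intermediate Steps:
v = -10 (v = -4 - 6 = -10)
l = 0 (l = 4 - (4 - 1*0) = 4 - (4 + 0) = 4 - 1*4 = 4 - 4 = 0)
R(I, O) = 0 (R(I, O) = -10*0 = 0)
R(185, F(14, 5)) - 1*(-3806) = 0 - 1*(-3806) = 0 + 3806 = 3806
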